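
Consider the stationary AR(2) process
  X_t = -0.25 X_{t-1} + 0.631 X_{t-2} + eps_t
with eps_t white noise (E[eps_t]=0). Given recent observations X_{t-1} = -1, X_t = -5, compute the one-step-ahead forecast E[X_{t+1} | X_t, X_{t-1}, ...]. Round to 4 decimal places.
E[X_{t+1} \mid \mathcal F_t] = 0.6190

For an AR(p) model X_t = c + sum_i phi_i X_{t-i} + eps_t, the
one-step-ahead conditional mean is
  E[X_{t+1} | X_t, ...] = c + sum_i phi_i X_{t+1-i}.
Substitute known values:
  E[X_{t+1} | ...] = (-0.25) * (-5) + (0.631) * (-1)
                   = 0.6190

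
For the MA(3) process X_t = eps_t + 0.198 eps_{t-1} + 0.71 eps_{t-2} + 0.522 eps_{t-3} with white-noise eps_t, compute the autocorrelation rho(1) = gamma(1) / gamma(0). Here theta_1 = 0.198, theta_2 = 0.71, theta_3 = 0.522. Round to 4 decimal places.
\rho(1) = 0.3906

For an MA(q) process with theta_0 = 1, the autocovariance is
  gamma(k) = sigma^2 * sum_{i=0..q-k} theta_i * theta_{i+k},
and rho(k) = gamma(k) / gamma(0). Sigma^2 cancels.
  numerator   = (1)*(0.198) + (0.198)*(0.71) + (0.71)*(0.522) = 0.7092.
  denominator = (1)^2 + (0.198)^2 + (0.71)^2 + (0.522)^2 = 1.815788.
  rho(1) = 0.7092 / 1.815788 = 0.3906.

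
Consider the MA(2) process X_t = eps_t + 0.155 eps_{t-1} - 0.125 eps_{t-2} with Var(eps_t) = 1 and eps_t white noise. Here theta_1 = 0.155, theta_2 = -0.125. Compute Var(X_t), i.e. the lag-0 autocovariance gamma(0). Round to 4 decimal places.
\gamma(0) = 1.0397

For an MA(q) process X_t = eps_t + sum_i theta_i eps_{t-i} with
Var(eps_t) = sigma^2, the variance is
  gamma(0) = sigma^2 * (1 + sum_i theta_i^2).
  sum_i theta_i^2 = (0.155)^2 + (-0.125)^2 = 0.024025 + 0.015625 = 0.03965.
  gamma(0) = 1 * (1 + 0.03965) = 1 * 1.03965 = 1.03965, which rounds to 1.0397.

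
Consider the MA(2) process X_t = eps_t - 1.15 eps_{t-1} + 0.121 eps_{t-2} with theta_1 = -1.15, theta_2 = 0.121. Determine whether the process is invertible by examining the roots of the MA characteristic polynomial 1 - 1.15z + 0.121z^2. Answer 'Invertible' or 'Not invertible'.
\text{Not invertible}

The MA(q) characteristic polynomial is P(z) = 1 - 1.15z + 0.121z^2.
Invertibility requires all roots to lie outside the unit circle, i.e. |z| > 1 for every root.
Set 1 + (-1.15) z + (0.121) z^2 = 0, i.e. a z^2 + b z + c = 0 with a = 0.121, b = -1.15, c = 1.
Discriminant D = b^2 - 4ac = (-1.15)^2 - 4*(0.121)*1 = 1.3225 - (0.484) = 0.8385.
D >= 0, so the roots are real: z = (-b +/- sqrt(D)) / (2a) = (1.15 +/- 0.915696) / (0.242).
  z_1 = (1.15 + 0.915696) / (0.242) = 8.5359,   |z_1| = 8.5359.
  z_2 = (1.15 - 0.915696) / (0.242) = 0.9682,   |z_2| = 0.9682.
Moduli of all roots: 8.5359, 0.9682.
All moduli strictly greater than 1? No.
Verdict: Not invertible.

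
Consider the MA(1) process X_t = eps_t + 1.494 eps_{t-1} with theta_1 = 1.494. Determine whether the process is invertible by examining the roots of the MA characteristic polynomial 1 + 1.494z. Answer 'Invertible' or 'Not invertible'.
\text{Not invertible}

The MA(q) characteristic polynomial is P(z) = 1 + 1.494z.
Invertibility requires all roots to lie outside the unit circle, i.e. |z| > 1 for every root.
This is linear in z: 1 + (1.494) z = 0  =>  z = -1/(1.494) = -0.669344,  |z| = 0.669344.
Moduli of all roots: 0.6693.
All moduli strictly greater than 1? No.
Verdict: Not invertible.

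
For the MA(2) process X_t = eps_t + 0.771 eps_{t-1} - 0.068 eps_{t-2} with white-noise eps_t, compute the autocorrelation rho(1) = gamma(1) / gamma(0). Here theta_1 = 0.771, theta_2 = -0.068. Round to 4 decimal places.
\rho(1) = 0.4494

For an MA(q) process with theta_0 = 1, the autocovariance is
  gamma(k) = sigma^2 * sum_{i=0..q-k} theta_i * theta_{i+k},
and rho(k) = gamma(k) / gamma(0). Sigma^2 cancels.
  numerator   = (1)*(0.771) + (0.771)*(-0.068) = 0.718572.
  denominator = (1)^2 + (0.771)^2 + (-0.068)^2 = 1.599065.
  rho(1) = 0.718572 / 1.599065 = 0.4494.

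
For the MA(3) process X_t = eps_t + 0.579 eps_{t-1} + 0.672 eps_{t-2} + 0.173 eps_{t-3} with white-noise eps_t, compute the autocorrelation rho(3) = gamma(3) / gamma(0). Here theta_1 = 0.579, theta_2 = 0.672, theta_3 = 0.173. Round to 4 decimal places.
\rho(3) = 0.0952

For an MA(q) process with theta_0 = 1, the autocovariance is
  gamma(k) = sigma^2 * sum_{i=0..q-k} theta_i * theta_{i+k},
and rho(k) = gamma(k) / gamma(0). Sigma^2 cancels.
  numerator   = (1)*(0.173) = 0.173.
  denominator = (1)^2 + (0.579)^2 + (0.672)^2 + (0.173)^2 = 1.816754.
  rho(3) = 0.173 / 1.816754 = 0.0952.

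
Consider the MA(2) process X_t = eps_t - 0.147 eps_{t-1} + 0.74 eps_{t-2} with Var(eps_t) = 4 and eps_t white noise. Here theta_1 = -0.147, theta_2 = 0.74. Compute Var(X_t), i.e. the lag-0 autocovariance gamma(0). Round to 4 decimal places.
\gamma(0) = 6.2768

For an MA(q) process X_t = eps_t + sum_i theta_i eps_{t-i} with
Var(eps_t) = sigma^2, the variance is
  gamma(0) = sigma^2 * (1 + sum_i theta_i^2).
  sum_i theta_i^2 = (-0.147)^2 + (0.74)^2 = 0.021609 + 0.5476 = 0.569209.
  gamma(0) = 4 * (1 + 0.569209) = 4 * 1.569209 = 6.276836, which rounds to 6.2768.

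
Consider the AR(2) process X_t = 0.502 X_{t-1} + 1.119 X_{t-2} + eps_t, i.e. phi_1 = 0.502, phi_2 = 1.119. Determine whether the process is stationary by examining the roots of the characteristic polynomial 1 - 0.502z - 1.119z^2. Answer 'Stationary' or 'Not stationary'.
\text{Not stationary}

The AR(p) characteristic polynomial is P(z) = 1 - 0.502z - 1.119z^2.
Stationarity requires all roots to lie outside the unit circle, i.e. |z| > 1 for every root.
Set 1 + (-0.502) z + (-1.119) z^2 = 0, i.e. a z^2 + b z + c = 0 with a = -1.119, b = -0.502, c = 1.
Discriminant D = b^2 - 4ac = (-0.502)^2 - 4*(-1.119)*1 = 0.252004 - (-4.476) = 4.728004.
D >= 0, so the roots are real: z = (-b +/- sqrt(D)) / (2a) = (0.502 +/- 2.174397) / (-2.238).
  z_1 = (0.502 + 2.174397) / (-2.238) = -1.1959,   |z_1| = 1.1959.
  z_2 = (0.502 - 2.174397) / (-2.238) = 0.7473,   |z_2| = 0.7473.
Moduli of all roots: 1.1959, 0.7473.
All moduli strictly greater than 1? No.
Verdict: Not stationary.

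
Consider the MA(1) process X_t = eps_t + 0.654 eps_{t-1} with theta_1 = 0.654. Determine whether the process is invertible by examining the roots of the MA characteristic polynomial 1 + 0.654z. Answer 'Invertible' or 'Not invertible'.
\text{Invertible}

The MA(q) characteristic polynomial is P(z) = 1 + 0.654z.
Invertibility requires all roots to lie outside the unit circle, i.e. |z| > 1 for every root.
This is linear in z: 1 + (0.654) z = 0  =>  z = -1/(0.654) = -1.529052,  |z| = 1.529052.
Moduli of all roots: 1.5291.
All moduli strictly greater than 1? Yes.
Verdict: Invertible.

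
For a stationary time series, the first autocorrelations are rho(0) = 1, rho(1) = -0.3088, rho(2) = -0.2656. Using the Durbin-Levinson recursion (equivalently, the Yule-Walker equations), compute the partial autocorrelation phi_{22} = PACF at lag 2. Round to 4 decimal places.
\phi_{22} = -0.3990

The PACF at lag k is phi_{kk}, the last component of the solution
to the Yule-Walker system G_k phi = r_k where
  (G_k)_{ij} = rho(|i - j|), (r_k)_i = rho(i), i,j = 1..k.
Equivalently, Durbin-Levinson gives phi_{kk} iteratively:
  phi_{11} = rho(1)
  phi_{kk} = [rho(k) - sum_{j=1..k-1} phi_{k-1,j} rho(k-j)]
            / [1 - sum_{j=1..k-1} phi_{k-1,j} rho(j)],
  phi_{k,j} = phi_{k-1,j} - phi_{kk} phi_{k-1,k-j},  j = 1..k-1.
Step k = 1:
  phi_11 = rho(1) = -0.3088.
Step k = 2:
  phi_22 = [rho(2) - phi_11 rho(1)] / [1 - phi_11 rho(1)] = [-0.2656 - (-0.3088)(-0.3088)] / [1 - (-0.3088)(-0.3088)]
         = -0.36095744 / 0.90464256 = -0.399.
Therefore phi_{22} = -0.3990.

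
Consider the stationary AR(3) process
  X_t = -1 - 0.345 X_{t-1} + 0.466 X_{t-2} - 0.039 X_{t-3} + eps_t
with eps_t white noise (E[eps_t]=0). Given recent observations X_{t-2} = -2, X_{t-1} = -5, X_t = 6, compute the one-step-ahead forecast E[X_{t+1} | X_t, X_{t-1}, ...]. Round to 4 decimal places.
E[X_{t+1} \mid \mathcal F_t] = -5.3220

For an AR(p) model X_t = c + sum_i phi_i X_{t-i} + eps_t, the
one-step-ahead conditional mean is
  E[X_{t+1} | X_t, ...] = c + sum_i phi_i X_{t+1-i}.
Substitute known values:
  E[X_{t+1} | ...] = -1 + (-0.345) * (6) + (0.466) * (-5) + (-0.039) * (-2)
                   = -5.3220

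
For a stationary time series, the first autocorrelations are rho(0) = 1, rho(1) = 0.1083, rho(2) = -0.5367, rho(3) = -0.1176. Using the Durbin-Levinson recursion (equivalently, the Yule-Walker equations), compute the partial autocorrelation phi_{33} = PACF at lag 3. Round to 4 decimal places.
\phi_{33} = 0.0481

The PACF at lag k is phi_{kk}, the last component of the solution
to the Yule-Walker system G_k phi = r_k where
  (G_k)_{ij} = rho(|i - j|), (r_k)_i = rho(i), i,j = 1..k.
Equivalently, Durbin-Levinson gives phi_{kk} iteratively:
  phi_{11} = rho(1)
  phi_{kk} = [rho(k) - sum_{j=1..k-1} phi_{k-1,j} rho(k-j)]
            / [1 - sum_{j=1..k-1} phi_{k-1,j} rho(j)],
  phi_{k,j} = phi_{k-1,j} - phi_{kk} phi_{k-1,k-j},  j = 1..k-1.
Step k = 1:
  phi_11 = rho(1) = 0.1083.
Step k = 2:
  phi_22 = [rho(2) - phi_11 rho(1)] / [1 - phi_11 rho(1)] = [-0.5367 - (0.1083)(0.1083)] / [1 - (0.1083)(0.1083)]
         = -0.54842889 / 0.98827111 = -0.554938.
  Update: phi_21 = phi_11 - phi_22 phi_11 = 0.1083 - (-0.554938)(0.1083) = 0.1684.
Step k = 3:
  phi_33 = [rho(3) - phi_21 rho(2) - phi_22 rho(1)] / [1 - phi_21 rho(1) - phi_22 rho(2)]
    numerator   = -0.1176 - (0.1684)(-0.5367) - (-0.554938)(0.1083) = 0.0328799
    denominator = 1 - (0.1684)(0.1083) - (-0.554938)(-0.5367) = 0.68392725
  phi_33 = 0.0328799 / 0.68392725 = 0.0481.
Therefore phi_{33} = 0.0481.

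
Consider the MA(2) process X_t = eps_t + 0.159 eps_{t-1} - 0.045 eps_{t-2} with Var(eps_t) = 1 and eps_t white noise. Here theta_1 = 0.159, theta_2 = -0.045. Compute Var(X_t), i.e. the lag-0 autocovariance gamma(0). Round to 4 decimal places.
\gamma(0) = 1.0273

For an MA(q) process X_t = eps_t + sum_i theta_i eps_{t-i} with
Var(eps_t) = sigma^2, the variance is
  gamma(0) = sigma^2 * (1 + sum_i theta_i^2).
  sum_i theta_i^2 = (0.159)^2 + (-0.045)^2 = 0.025281 + 0.002025 = 0.027306.
  gamma(0) = 1 * (1 + 0.027306) = 1 * 1.027306 = 1.027306, which rounds to 1.0273.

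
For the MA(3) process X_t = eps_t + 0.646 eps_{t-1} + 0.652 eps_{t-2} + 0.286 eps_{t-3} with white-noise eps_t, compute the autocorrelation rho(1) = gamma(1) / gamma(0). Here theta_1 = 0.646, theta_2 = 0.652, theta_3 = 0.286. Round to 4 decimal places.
\rho(1) = 0.6515

For an MA(q) process with theta_0 = 1, the autocovariance is
  gamma(k) = sigma^2 * sum_{i=0..q-k} theta_i * theta_{i+k},
and rho(k) = gamma(k) / gamma(0). Sigma^2 cancels.
  numerator   = (1)*(0.646) + (0.646)*(0.652) + (0.652)*(0.286) = 1.253664.
  denominator = (1)^2 + (0.646)^2 + (0.652)^2 + (0.286)^2 = 1.924216.
  rho(1) = 1.253664 / 1.924216 = 0.6515.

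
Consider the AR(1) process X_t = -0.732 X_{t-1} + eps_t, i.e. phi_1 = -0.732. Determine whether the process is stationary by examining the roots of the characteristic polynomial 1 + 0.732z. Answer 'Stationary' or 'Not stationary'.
\text{Stationary}

The AR(p) characteristic polynomial is P(z) = 1 + 0.732z.
Stationarity requires all roots to lie outside the unit circle, i.e. |z| > 1 for every root.
This is linear in z: 1 + (0.732) z = 0  =>  z = -1/(0.732) = -1.36612,  |z| = 1.36612.
Moduli of all roots: 1.3661.
All moduli strictly greater than 1? Yes.
Verdict: Stationary.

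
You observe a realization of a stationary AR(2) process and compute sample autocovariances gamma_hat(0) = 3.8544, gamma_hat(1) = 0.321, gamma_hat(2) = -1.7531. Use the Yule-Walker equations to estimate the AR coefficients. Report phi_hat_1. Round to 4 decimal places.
\hat\phi_{1} = 0.1220

The Yule-Walker equations for an AR(p) process read, in matrix form,
  Gamma_p phi = r_p,   with   (Gamma_p)_{ij} = gamma(|i - j|),
                       (r_p)_i = gamma(i),   i,j = 1..p.
Substitute the sample gammas (Toeplitz matrix and right-hand side of size 2):
  Gamma_p = [[3.8544, 0.321], [0.321, 3.8544]]
  r_p     = [0.321, -1.7531]
Written out:
  3.8544 phi_1 + 0.321 phi_2 = 0.321
  0.321 phi_1 + 3.8544 phi_2 = -1.7531
Solve by Cramer's rule:
  det = gamma(0)^2 - gamma(1)^2 = (3.8544)^2 - (0.321)^2 = 14.85639936 - 0.103041 = 14.75335836
  phi_hat_1 = [gamma(1) gamma(0) - gamma(1) gamma(2)] / det = [(0.321)(3.8544) - (0.321)(-1.7531)] / 14.75335836 = 1.8000075 / 14.75335836 = 0.122
  phi_hat_2 = [gamma(0) gamma(2) - gamma(1)^2] / det = [(3.8544)(-1.7531) - (0.321)^2] / 14.75335836 = -6.86018964 / 14.75335836 = -0.465
So phi_hat = [0.1220, -0.4650].
Therefore phi_hat_1 = 0.1220.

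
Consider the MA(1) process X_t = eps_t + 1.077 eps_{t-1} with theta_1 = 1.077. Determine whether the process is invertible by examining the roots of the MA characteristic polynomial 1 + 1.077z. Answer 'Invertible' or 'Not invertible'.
\text{Not invertible}

The MA(q) characteristic polynomial is P(z) = 1 + 1.077z.
Invertibility requires all roots to lie outside the unit circle, i.e. |z| > 1 for every root.
This is linear in z: 1 + (1.077) z = 0  =>  z = -1/(1.077) = -0.928505,  |z| = 0.928505.
Moduli of all roots: 0.9285.
All moduli strictly greater than 1? No.
Verdict: Not invertible.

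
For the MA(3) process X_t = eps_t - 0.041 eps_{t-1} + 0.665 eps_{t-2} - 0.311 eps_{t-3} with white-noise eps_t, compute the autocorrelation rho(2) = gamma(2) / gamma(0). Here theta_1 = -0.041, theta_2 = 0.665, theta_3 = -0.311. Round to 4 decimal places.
\rho(2) = 0.4399

For an MA(q) process with theta_0 = 1, the autocovariance is
  gamma(k) = sigma^2 * sum_{i=0..q-k} theta_i * theta_{i+k},
and rho(k) = gamma(k) / gamma(0). Sigma^2 cancels.
  numerator   = (1)*(0.665) + (-0.041)*(-0.311) = 0.677751.
  denominator = (1)^2 + (-0.041)^2 + (0.665)^2 + (-0.311)^2 = 1.540627.
  rho(2) = 0.677751 / 1.540627 = 0.4399.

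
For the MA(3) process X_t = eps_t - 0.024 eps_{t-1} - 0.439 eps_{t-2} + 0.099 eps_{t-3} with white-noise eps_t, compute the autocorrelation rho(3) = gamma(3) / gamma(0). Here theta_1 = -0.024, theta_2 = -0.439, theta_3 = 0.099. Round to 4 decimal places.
\rho(3) = 0.0823

For an MA(q) process with theta_0 = 1, the autocovariance is
  gamma(k) = sigma^2 * sum_{i=0..q-k} theta_i * theta_{i+k},
and rho(k) = gamma(k) / gamma(0). Sigma^2 cancels.
  numerator   = (1)*(0.099) = 0.099.
  denominator = (1)^2 + (-0.024)^2 + (-0.439)^2 + (0.099)^2 = 1.203098.
  rho(3) = 0.099 / 1.203098 = 0.0823.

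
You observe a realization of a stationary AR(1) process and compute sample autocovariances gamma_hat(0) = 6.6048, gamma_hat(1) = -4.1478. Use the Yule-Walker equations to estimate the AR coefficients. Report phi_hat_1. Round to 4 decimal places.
\hat\phi_{1} = -0.6280

The Yule-Walker equations for an AR(p) process read, in matrix form,
  Gamma_p phi = r_p,   with   (Gamma_p)_{ij} = gamma(|i - j|),
                       (r_p)_i = gamma(i),   i,j = 1..p.
Substitute the sample gammas (Toeplitz matrix and right-hand side of size 1):
  Gamma_p = [[6.6048]]
  r_p     = [-4.1478]
With p = 1 this is the single equation gamma(0) phi_1 = gamma(1):
  phi_hat_1 = gamma(1) / gamma(0) = -4.1478 / 6.6048 = -0.6280.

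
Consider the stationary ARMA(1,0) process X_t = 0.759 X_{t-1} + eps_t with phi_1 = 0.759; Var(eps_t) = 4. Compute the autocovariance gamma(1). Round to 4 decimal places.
\gamma(1) = 7.1617

Multiply the model equation by X_{t-k} and take expectations. With theta_0 = psi_0 = 1 and psi_j the MA(infinity) weights, this gives
  gamma(k) - sum_i phi_i gamma(k-i) = c_k,
  c_k = sigma^2 * sum_{j=k..q} theta_j psi_{j-k}   (c_k = 0 for k > q),
using gamma(-m) = gamma(m).
Pure AR (q = 0): c_0 = sigma^2 = 4, c_k = 0 for k >= 1.
Equations for k = 0 and k = 1 (AR order 1):
  gamma(0) = phi_1 gamma(1) + c_0
  gamma(1) = phi_1 gamma(0) + c_1
Substituting the second into the first: gamma(0) (1 - phi_1^2) = c_0 + phi_1 c_1, so
  gamma(0) = c_0 / (1 - phi_1^2) = 4 / (1 - (0.759)^2) = 4 / 0.423919 = 9.435765.
  gamma(1) = phi_1 gamma(0) = (0.759)(9.435765) = 7.161746.
Therefore gamma(1) = 7.1617 (to 4 decimal places).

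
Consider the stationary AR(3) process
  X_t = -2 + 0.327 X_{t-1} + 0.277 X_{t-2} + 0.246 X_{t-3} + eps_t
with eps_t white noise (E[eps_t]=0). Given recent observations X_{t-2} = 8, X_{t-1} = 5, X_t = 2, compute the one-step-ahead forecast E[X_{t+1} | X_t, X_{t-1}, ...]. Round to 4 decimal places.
E[X_{t+1} \mid \mathcal F_t] = 2.0070

For an AR(p) model X_t = c + sum_i phi_i X_{t-i} + eps_t, the
one-step-ahead conditional mean is
  E[X_{t+1} | X_t, ...] = c + sum_i phi_i X_{t+1-i}.
Substitute known values:
  E[X_{t+1} | ...] = -2 + (0.327) * (2) + (0.277) * (5) + (0.246) * (8)
                   = 2.0070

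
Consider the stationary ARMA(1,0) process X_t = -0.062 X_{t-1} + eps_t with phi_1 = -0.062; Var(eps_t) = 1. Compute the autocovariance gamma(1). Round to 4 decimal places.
\gamma(1) = -0.0622

Multiply the model equation by X_{t-k} and take expectations. With theta_0 = psi_0 = 1 and psi_j the MA(infinity) weights, this gives
  gamma(k) - sum_i phi_i gamma(k-i) = c_k,
  c_k = sigma^2 * sum_{j=k..q} theta_j psi_{j-k}   (c_k = 0 for k > q),
using gamma(-m) = gamma(m).
Pure AR (q = 0): c_0 = sigma^2 = 1, c_k = 0 for k >= 1.
Equations for k = 0 and k = 1 (AR order 1):
  gamma(0) = phi_1 gamma(1) + c_0
  gamma(1) = phi_1 gamma(0) + c_1
Substituting the second into the first: gamma(0) (1 - phi_1^2) = c_0 + phi_1 c_1, so
  gamma(0) = c_0 / (1 - phi_1^2) = 1 / (1 - (-0.062)^2) = 1 / 0.996156 = 1.003859.
  gamma(1) = phi_1 gamma(0) = (-0.062)(1.003859) = -0.062239.
Therefore gamma(1) = -0.0622 (to 4 decimal places).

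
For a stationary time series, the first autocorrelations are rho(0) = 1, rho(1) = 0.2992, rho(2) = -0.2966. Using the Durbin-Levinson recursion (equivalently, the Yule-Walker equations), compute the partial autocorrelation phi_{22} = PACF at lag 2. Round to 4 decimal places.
\phi_{22} = -0.4241

The PACF at lag k is phi_{kk}, the last component of the solution
to the Yule-Walker system G_k phi = r_k where
  (G_k)_{ij} = rho(|i - j|), (r_k)_i = rho(i), i,j = 1..k.
Equivalently, Durbin-Levinson gives phi_{kk} iteratively:
  phi_{11} = rho(1)
  phi_{kk} = [rho(k) - sum_{j=1..k-1} phi_{k-1,j} rho(k-j)]
            / [1 - sum_{j=1..k-1} phi_{k-1,j} rho(j)],
  phi_{k,j} = phi_{k-1,j} - phi_{kk} phi_{k-1,k-j},  j = 1..k-1.
Step k = 1:
  phi_11 = rho(1) = 0.2992.
Step k = 2:
  phi_22 = [rho(2) - phi_11 rho(1)] / [1 - phi_11 rho(1)] = [-0.2966 - (0.2992)(0.2992)] / [1 - (0.2992)(0.2992)]
         = -0.38612064 / 0.91047936 = -0.4241.
Therefore phi_{22} = -0.4241.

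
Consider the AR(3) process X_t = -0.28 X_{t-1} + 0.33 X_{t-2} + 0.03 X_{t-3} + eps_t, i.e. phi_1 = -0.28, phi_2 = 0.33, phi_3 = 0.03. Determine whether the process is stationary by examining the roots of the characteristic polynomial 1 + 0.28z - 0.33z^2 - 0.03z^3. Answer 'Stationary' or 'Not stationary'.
\text{Stationary}

The AR(p) characteristic polynomial is P(z) = 1 + 0.28z - 0.33z^2 - 0.03z^3.
Stationarity requires all roots to lie outside the unit circle, i.e. |z| > 1 for every root.
Degree 3: look for a simple real root z0 first, then factor out (1 - z/z0) and solve the remaining quadratic.
Testing z0 = 2: P(2) = 1 + (0.28)(2) + (-0.33)(2)^2 + (-0.03)(2)^3
  = 1 + (0.56) + (-1.32) + (-0.24) = 0.  So z_0 = 2 is a root, |z_0| = 2.
Divide out the factor (1 - 0.5 z) = (1 - z/z0) (since 1/z0 = 0.5):
  P(z) = (1 - 0.5 z)(1 + (0.78) z + (0.06) z^2)
  [check: z-coef 0.78 - (0.5) = 0.28; z^2-coef 0.06 - (0.5)(0.78) = -0.33; z^3-coef -(0.5)(0.06) = -0.03.]
Remaining roots from the quadratic factor 1 + (0.78) z + (0.06) z^2:
  Set 1 + (0.78) z + (0.06) z^2 = 0, i.e. a z^2 + b z + c = 0 with a = 0.06, b = 0.78, c = 1.
  Discriminant D = b^2 - 4ac = (0.78)^2 - 4*(0.06)*1 = 0.6084 - (0.24) = 0.3684.
  D >= 0, so the roots are real: z = (-b +/- sqrt(D)) / (2a) = (-0.78 +/- 0.60696) / (0.12).
    z_1 = (-0.78 + 0.60696) / (0.12) = -1.442,   |z_1| = 1.442.
    z_2 = (-0.78 - 0.60696) / (0.12) = -11.558,   |z_2| = 11.558.
Moduli of all roots: 2.0000, 1.4420, 11.5580.
All moduli strictly greater than 1? Yes.
Verdict: Stationary.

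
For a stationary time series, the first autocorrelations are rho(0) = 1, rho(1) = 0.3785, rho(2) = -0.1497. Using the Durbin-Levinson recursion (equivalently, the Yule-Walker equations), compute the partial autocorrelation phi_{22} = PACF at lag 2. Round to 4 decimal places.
\phi_{22} = -0.3420

The PACF at lag k is phi_{kk}, the last component of the solution
to the Yule-Walker system G_k phi = r_k where
  (G_k)_{ij} = rho(|i - j|), (r_k)_i = rho(i), i,j = 1..k.
Equivalently, Durbin-Levinson gives phi_{kk} iteratively:
  phi_{11} = rho(1)
  phi_{kk} = [rho(k) - sum_{j=1..k-1} phi_{k-1,j} rho(k-j)]
            / [1 - sum_{j=1..k-1} phi_{k-1,j} rho(j)],
  phi_{k,j} = phi_{k-1,j} - phi_{kk} phi_{k-1,k-j},  j = 1..k-1.
Step k = 1:
  phi_11 = rho(1) = 0.3785.
Step k = 2:
  phi_22 = [rho(2) - phi_11 rho(1)] / [1 - phi_11 rho(1)] = [-0.1497 - (0.3785)(0.3785)] / [1 - (0.3785)(0.3785)]
         = -0.29296225 / 0.85673775 = -0.342.
Therefore phi_{22} = -0.3420.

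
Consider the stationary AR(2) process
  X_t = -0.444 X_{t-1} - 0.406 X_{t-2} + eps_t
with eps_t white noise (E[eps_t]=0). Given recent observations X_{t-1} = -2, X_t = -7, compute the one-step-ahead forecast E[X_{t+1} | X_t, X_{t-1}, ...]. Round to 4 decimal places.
E[X_{t+1} \mid \mathcal F_t] = 3.9200

For an AR(p) model X_t = c + sum_i phi_i X_{t-i} + eps_t, the
one-step-ahead conditional mean is
  E[X_{t+1} | X_t, ...] = c + sum_i phi_i X_{t+1-i}.
Substitute known values:
  E[X_{t+1} | ...] = (-0.444) * (-7) + (-0.406) * (-2)
                   = 3.9200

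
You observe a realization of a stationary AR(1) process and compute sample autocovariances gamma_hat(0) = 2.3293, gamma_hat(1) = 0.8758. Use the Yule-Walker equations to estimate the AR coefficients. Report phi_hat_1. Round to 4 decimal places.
\hat\phi_{1} = 0.3760

The Yule-Walker equations for an AR(p) process read, in matrix form,
  Gamma_p phi = r_p,   with   (Gamma_p)_{ij} = gamma(|i - j|),
                       (r_p)_i = gamma(i),   i,j = 1..p.
Substitute the sample gammas (Toeplitz matrix and right-hand side of size 1):
  Gamma_p = [[2.3293]]
  r_p     = [0.8758]
With p = 1 this is the single equation gamma(0) phi_1 = gamma(1):
  phi_hat_1 = gamma(1) / gamma(0) = 0.8758 / 2.3293 = 0.3760.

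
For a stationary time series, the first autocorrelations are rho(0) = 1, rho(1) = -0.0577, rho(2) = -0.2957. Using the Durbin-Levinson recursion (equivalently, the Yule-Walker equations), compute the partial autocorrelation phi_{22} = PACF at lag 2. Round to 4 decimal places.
\phi_{22} = -0.3000

The PACF at lag k is phi_{kk}, the last component of the solution
to the Yule-Walker system G_k phi = r_k where
  (G_k)_{ij} = rho(|i - j|), (r_k)_i = rho(i), i,j = 1..k.
Equivalently, Durbin-Levinson gives phi_{kk} iteratively:
  phi_{11} = rho(1)
  phi_{kk} = [rho(k) - sum_{j=1..k-1} phi_{k-1,j} rho(k-j)]
            / [1 - sum_{j=1..k-1} phi_{k-1,j} rho(j)],
  phi_{k,j} = phi_{k-1,j} - phi_{kk} phi_{k-1,k-j},  j = 1..k-1.
Step k = 1:
  phi_11 = rho(1) = -0.0577.
Step k = 2:
  phi_22 = [rho(2) - phi_11 rho(1)] / [1 - phi_11 rho(1)] = [-0.2957 - (-0.0577)(-0.0577)] / [1 - (-0.0577)(-0.0577)]
         = -0.29902929 / 0.99667071 = -0.3.
Therefore phi_{22} = -0.3000.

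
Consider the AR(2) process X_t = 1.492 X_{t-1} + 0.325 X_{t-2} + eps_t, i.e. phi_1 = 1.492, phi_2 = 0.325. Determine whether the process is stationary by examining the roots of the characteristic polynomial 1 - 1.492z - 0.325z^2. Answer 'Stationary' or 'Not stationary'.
\text{Not stationary}

The AR(p) characteristic polynomial is P(z) = 1 - 1.492z - 0.325z^2.
Stationarity requires all roots to lie outside the unit circle, i.e. |z| > 1 for every root.
Set 1 + (-1.492) z + (-0.325) z^2 = 0, i.e. a z^2 + b z + c = 0 with a = -0.325, b = -1.492, c = 1.
Discriminant D = b^2 - 4ac = (-1.492)^2 - 4*(-0.325)*1 = 2.226064 - (-1.3) = 3.526064.
D >= 0, so the roots are real: z = (-b +/- sqrt(D)) / (2a) = (1.492 +/- 1.877782) / (-0.65).
  z_1 = (1.492 + 1.877782) / (-0.65) = -5.1843,   |z_1| = 5.1843.
  z_2 = (1.492 - 1.877782) / (-0.65) = 0.5935,   |z_2| = 0.5935.
Moduli of all roots: 5.1843, 0.5935.
All moduli strictly greater than 1? No.
Verdict: Not stationary.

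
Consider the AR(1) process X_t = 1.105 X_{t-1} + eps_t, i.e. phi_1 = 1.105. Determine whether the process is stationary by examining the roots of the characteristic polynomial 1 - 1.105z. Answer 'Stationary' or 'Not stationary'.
\text{Not stationary}

The AR(p) characteristic polynomial is P(z) = 1 - 1.105z.
Stationarity requires all roots to lie outside the unit circle, i.e. |z| > 1 for every root.
This is linear in z: 1 + (-1.105) z = 0  =>  z = -1/(-1.105) = 0.904977,  |z| = 0.904977.
Moduli of all roots: 0.9050.
All moduli strictly greater than 1? No.
Verdict: Not stationary.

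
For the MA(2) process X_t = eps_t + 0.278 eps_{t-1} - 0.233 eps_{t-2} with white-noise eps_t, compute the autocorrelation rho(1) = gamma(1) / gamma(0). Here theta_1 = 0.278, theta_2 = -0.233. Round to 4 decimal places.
\rho(1) = 0.1884

For an MA(q) process with theta_0 = 1, the autocovariance is
  gamma(k) = sigma^2 * sum_{i=0..q-k} theta_i * theta_{i+k},
and rho(k) = gamma(k) / gamma(0). Sigma^2 cancels.
  numerator   = (1)*(0.278) + (0.278)*(-0.233) = 0.213226.
  denominator = (1)^2 + (0.278)^2 + (-0.233)^2 = 1.131573.
  rho(1) = 0.213226 / 1.131573 = 0.1884.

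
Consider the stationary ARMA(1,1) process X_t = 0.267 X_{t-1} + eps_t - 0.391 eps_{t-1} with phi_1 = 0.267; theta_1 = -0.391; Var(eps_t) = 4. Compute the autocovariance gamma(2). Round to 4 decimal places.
\gamma(2) = -0.1277

Multiply the model equation by X_{t-k} and take expectations. With theta_0 = psi_0 = 1 and psi_j the MA(infinity) weights, this gives
  gamma(k) - sum_i phi_i gamma(k-i) = c_k,
  c_k = sigma^2 * sum_{j=k..q} theta_j psi_{j-k}   (c_k = 0 for k > q),
using gamma(-m) = gamma(m).
psi-weights needed (psi_j = theta_j + sum_i phi_i psi_{j-i}):
  psi_1 = theta_1 + phi_1 = -0.391 + (0.267) = -0.124
Right-hand sides:
  c_0 = sigma^2 (1 + theta_1 psi_1) = 4 * (1 + (-0.391)(-0.124)) = 4 * 1.048484 = 4.193936
  c_1 = sigma^2 theta_1 = 4 * (-0.391) = -1.564
  c_2 = 0
Equations for k = 0 and k = 1 (AR order 1):
  gamma(0) = phi_1 gamma(1) + c_0
  gamma(1) = phi_1 gamma(0) + c_1
Substituting the second into the first: gamma(0) (1 - phi_1^2) = c_0 + phi_1 c_1, so
  gamma(0) = (c_0 + phi_1 c_1) / (1 - phi_1^2) = (4.193936 + (0.267)(-1.564)) / (1 - (0.267)^2) = 3.776348 / 0.928711 = 4.066225.
  gamma(1) = phi_1 gamma(0) + c_1 = (0.267)(4.066225) + (-1.564) = -0.478318.
For k = 2 (> q): gamma(2) = phi_1 gamma(1) = (0.267)(-0.478318) = -0.127711.
Therefore gamma(2) = -0.1277 (to 4 decimal places).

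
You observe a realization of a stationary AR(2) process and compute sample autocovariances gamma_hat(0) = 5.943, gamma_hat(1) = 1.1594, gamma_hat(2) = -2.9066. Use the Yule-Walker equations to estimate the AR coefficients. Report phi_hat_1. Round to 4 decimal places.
\hat\phi_{1} = 0.3020

The Yule-Walker equations for an AR(p) process read, in matrix form,
  Gamma_p phi = r_p,   with   (Gamma_p)_{ij} = gamma(|i - j|),
                       (r_p)_i = gamma(i),   i,j = 1..p.
Substitute the sample gammas (Toeplitz matrix and right-hand side of size 2):
  Gamma_p = [[5.943, 1.1594], [1.1594, 5.943]]
  r_p     = [1.1594, -2.9066]
Written out:
  5.943 phi_1 + 1.1594 phi_2 = 1.1594
  1.1594 phi_1 + 5.943 phi_2 = -2.9066
Solve by Cramer's rule:
  det = gamma(0)^2 - gamma(1)^2 = (5.943)^2 - (1.1594)^2 = 35.319249 - 1.34420836 = 33.97504064
  phi_hat_1 = [gamma(1) gamma(0) - gamma(1) gamma(2)] / det = [(1.1594)(5.943) - (1.1594)(-2.9066)] / 33.97504064 = 10.26022624 / 33.97504064 = 0.302
  phi_hat_2 = [gamma(0) gamma(2) - gamma(1)^2] / det = [(5.943)(-2.9066) - (1.1594)^2] / 33.97504064 = -18.61813216 / 33.97504064 = -0.548
So phi_hat = [0.3020, -0.5480].
Therefore phi_hat_1 = 0.3020.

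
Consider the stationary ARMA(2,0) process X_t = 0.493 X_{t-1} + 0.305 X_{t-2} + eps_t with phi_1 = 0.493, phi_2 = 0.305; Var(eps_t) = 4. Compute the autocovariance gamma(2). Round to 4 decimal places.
\gamma(2) = 5.8119

Multiply the model equation by X_{t-k} and take expectations. With theta_0 = psi_0 = 1 and psi_j the MA(infinity) weights, this gives
  gamma(k) - sum_i phi_i gamma(k-i) = c_k,
  c_k = sigma^2 * sum_{j=k..q} theta_j psi_{j-k}   (c_k = 0 for k > q),
using gamma(-m) = gamma(m).
Pure AR (q = 0): c_0 = sigma^2 = 4, c_k = 0 for k >= 1.
Equations for k = 0, 1, 2 (AR order 2, c_2 = 0):
  (E0) gamma(0) = phi_1 gamma(1) + phi_2 gamma(2) + c_0
  (E1) gamma(1) = phi_1 gamma(0) + phi_2 gamma(1) + c_1
  (E2) gamma(2) = phi_1 gamma(1) + phi_2 gamma(0)
From (E1): gamma(1) = A gamma(0) + B with
  A = phi_1 / (1 - phi_2) = 0.493 / 0.695 = 0.709353,   B = c_1 / (1 - phi_2) = 0 / 0.695 = 0.
Insert (E2) into (E0): gamma(0) (1 - phi_2^2) = phi_1 (1 + phi_2) gamma(1) + c_0.
  phi_1 (1 + phi_2) = (0.493)(1.305) = 0.643365,   1 - phi_2^2 = 0.906975.
Replace gamma(1) by A gamma(0) + B and collect gamma(0):
  gamma(0) [0.906975 - (0.643365)(0.709353)] = c_0 = 4
  gamma(0) * 0.450602 = 4
  gamma(0) = 4 / 0.450602 = 8.877005.
  gamma(1) = A gamma(0) = (0.709353)(8.877005) = 6.296926.
  gamma(2) = phi_1 gamma(1) + phi_2 gamma(0) = (0.493)(6.296926) + (0.305)(8.877005) = 5.811871.
Therefore gamma(2) = 5.8119 (to 4 decimal places).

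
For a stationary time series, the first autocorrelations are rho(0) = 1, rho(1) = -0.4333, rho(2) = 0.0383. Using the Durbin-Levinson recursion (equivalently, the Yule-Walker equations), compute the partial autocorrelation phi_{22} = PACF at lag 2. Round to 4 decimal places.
\phi_{22} = -0.1840

The PACF at lag k is phi_{kk}, the last component of the solution
to the Yule-Walker system G_k phi = r_k where
  (G_k)_{ij} = rho(|i - j|), (r_k)_i = rho(i), i,j = 1..k.
Equivalently, Durbin-Levinson gives phi_{kk} iteratively:
  phi_{11} = rho(1)
  phi_{kk} = [rho(k) - sum_{j=1..k-1} phi_{k-1,j} rho(k-j)]
            / [1 - sum_{j=1..k-1} phi_{k-1,j} rho(j)],
  phi_{k,j} = phi_{k-1,j} - phi_{kk} phi_{k-1,k-j},  j = 1..k-1.
Step k = 1:
  phi_11 = rho(1) = -0.4333.
Step k = 2:
  phi_22 = [rho(2) - phi_11 rho(1)] / [1 - phi_11 rho(1)] = [0.0383 - (-0.4333)(-0.4333)] / [1 - (-0.4333)(-0.4333)]
         = -0.14944889 / 0.81225111 = -0.184.
Therefore phi_{22} = -0.1840.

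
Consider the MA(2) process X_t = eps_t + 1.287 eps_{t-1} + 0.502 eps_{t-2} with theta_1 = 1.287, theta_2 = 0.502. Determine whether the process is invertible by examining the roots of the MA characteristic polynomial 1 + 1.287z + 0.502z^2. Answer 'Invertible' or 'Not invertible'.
\text{Invertible}

The MA(q) characteristic polynomial is P(z) = 1 + 1.287z + 0.502z^2.
Invertibility requires all roots to lie outside the unit circle, i.e. |z| > 1 for every root.
Set 1 + (1.287) z + (0.502) z^2 = 0, i.e. a z^2 + b z + c = 0 with a = 0.502, b = 1.287, c = 1.
Discriminant D = b^2 - 4ac = (1.287)^2 - 4*(0.502)*1 = 1.656369 - (2.008) = -0.351631.
D < 0, so the roots are the complex-conjugate pair z = (-b +/- i sqrt(-D)) / (2a) = -1.2819 +/- 0.5906i.
For a conjugate pair |z|^2 = z * conj(z) = (product of roots) = c/a = 1/(0.502) = 1.992032, so |z| = sqrt(1.992032) = 1.4114 for both roots.
Moduli of all roots: 1.4114, 1.4114.
All moduli strictly greater than 1? Yes.
Verdict: Invertible.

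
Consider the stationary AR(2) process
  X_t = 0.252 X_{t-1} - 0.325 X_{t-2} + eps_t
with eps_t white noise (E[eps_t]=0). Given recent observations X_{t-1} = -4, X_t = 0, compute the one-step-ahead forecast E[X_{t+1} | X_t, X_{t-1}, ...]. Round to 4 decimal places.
E[X_{t+1} \mid \mathcal F_t] = 1.3000

For an AR(p) model X_t = c + sum_i phi_i X_{t-i} + eps_t, the
one-step-ahead conditional mean is
  E[X_{t+1} | X_t, ...] = c + sum_i phi_i X_{t+1-i}.
Substitute known values:
  E[X_{t+1} | ...] = (0.252) * (0) + (-0.325) * (-4)
                   = 1.3000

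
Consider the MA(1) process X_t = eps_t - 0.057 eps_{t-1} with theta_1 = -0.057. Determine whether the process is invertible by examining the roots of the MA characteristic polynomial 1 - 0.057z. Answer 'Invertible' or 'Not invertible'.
\text{Invertible}

The MA(q) characteristic polynomial is P(z) = 1 - 0.057z.
Invertibility requires all roots to lie outside the unit circle, i.e. |z| > 1 for every root.
This is linear in z: 1 + (-0.057) z = 0  =>  z = -1/(-0.057) = 17.54386,  |z| = 17.54386.
Moduli of all roots: 17.5439.
All moduli strictly greater than 1? Yes.
Verdict: Invertible.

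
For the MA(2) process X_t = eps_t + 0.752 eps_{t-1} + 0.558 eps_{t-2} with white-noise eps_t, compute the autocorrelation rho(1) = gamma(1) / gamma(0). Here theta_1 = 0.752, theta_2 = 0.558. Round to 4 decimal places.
\rho(1) = 0.6242

For an MA(q) process with theta_0 = 1, the autocovariance is
  gamma(k) = sigma^2 * sum_{i=0..q-k} theta_i * theta_{i+k},
and rho(k) = gamma(k) / gamma(0). Sigma^2 cancels.
  numerator   = (1)*(0.752) + (0.752)*(0.558) = 1.171616.
  denominator = (1)^2 + (0.752)^2 + (0.558)^2 = 1.876868.
  rho(1) = 1.171616 / 1.876868 = 0.6242.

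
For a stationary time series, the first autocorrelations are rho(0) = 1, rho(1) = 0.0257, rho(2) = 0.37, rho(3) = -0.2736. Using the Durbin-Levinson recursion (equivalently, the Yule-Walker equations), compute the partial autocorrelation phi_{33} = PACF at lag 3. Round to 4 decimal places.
\phi_{33} = -0.3350

The PACF at lag k is phi_{kk}, the last component of the solution
to the Yule-Walker system G_k phi = r_k where
  (G_k)_{ij} = rho(|i - j|), (r_k)_i = rho(i), i,j = 1..k.
Equivalently, Durbin-Levinson gives phi_{kk} iteratively:
  phi_{11} = rho(1)
  phi_{kk} = [rho(k) - sum_{j=1..k-1} phi_{k-1,j} rho(k-j)]
            / [1 - sum_{j=1..k-1} phi_{k-1,j} rho(j)],
  phi_{k,j} = phi_{k-1,j} - phi_{kk} phi_{k-1,k-j},  j = 1..k-1.
Step k = 1:
  phi_11 = rho(1) = 0.0257.
Step k = 2:
  phi_22 = [rho(2) - phi_11 rho(1)] / [1 - phi_11 rho(1)] = [0.37 - (0.0257)(0.0257)] / [1 - (0.0257)(0.0257)]
         = 0.36933951 / 0.99933951 = 0.369584.
  Update: phi_21 = phi_11 - phi_22 phi_11 = 0.0257 - (0.369584)(0.0257) = 0.016202.
Step k = 3:
  phi_33 = [rho(3) - phi_21 rho(2) - phi_22 rho(1)] / [1 - phi_21 rho(1) - phi_22 rho(2)]
    numerator   = -0.2736 - (0.016202)(0.37) - (0.369584)(0.0257) = -0.28909293
    denominator = 1 - (0.016202)(0.0257) - (0.369584)(0.37) = 0.86283768
  phi_33 = -0.28909293 / 0.86283768 = -0.335.
Therefore phi_{33} = -0.3350.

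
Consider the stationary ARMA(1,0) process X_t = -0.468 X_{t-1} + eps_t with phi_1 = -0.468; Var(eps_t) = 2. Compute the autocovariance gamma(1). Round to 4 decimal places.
\gamma(1) = -1.1985

Multiply the model equation by X_{t-k} and take expectations. With theta_0 = psi_0 = 1 and psi_j the MA(infinity) weights, this gives
  gamma(k) - sum_i phi_i gamma(k-i) = c_k,
  c_k = sigma^2 * sum_{j=k..q} theta_j psi_{j-k}   (c_k = 0 for k > q),
using gamma(-m) = gamma(m).
Pure AR (q = 0): c_0 = sigma^2 = 2, c_k = 0 for k >= 1.
Equations for k = 0 and k = 1 (AR order 1):
  gamma(0) = phi_1 gamma(1) + c_0
  gamma(1) = phi_1 gamma(0) + c_1
Substituting the second into the first: gamma(0) (1 - phi_1^2) = c_0 + phi_1 c_1, so
  gamma(0) = c_0 / (1 - phi_1^2) = 2 / (1 - (-0.468)^2) = 2 / 0.780976 = 2.560898.
  gamma(1) = phi_1 gamma(0) = (-0.468)(2.560898) = -1.1985.
Therefore gamma(1) = -1.1985 (to 4 decimal places).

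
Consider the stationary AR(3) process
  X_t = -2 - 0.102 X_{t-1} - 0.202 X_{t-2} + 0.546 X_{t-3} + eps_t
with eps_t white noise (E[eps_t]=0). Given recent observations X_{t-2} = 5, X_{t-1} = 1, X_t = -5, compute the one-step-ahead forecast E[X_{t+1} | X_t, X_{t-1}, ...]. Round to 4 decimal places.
E[X_{t+1} \mid \mathcal F_t] = 1.0380

For an AR(p) model X_t = c + sum_i phi_i X_{t-i} + eps_t, the
one-step-ahead conditional mean is
  E[X_{t+1} | X_t, ...] = c + sum_i phi_i X_{t+1-i}.
Substitute known values:
  E[X_{t+1} | ...] = -2 + (-0.102) * (-5) + (-0.202) * (1) + (0.546) * (5)
                   = 1.0380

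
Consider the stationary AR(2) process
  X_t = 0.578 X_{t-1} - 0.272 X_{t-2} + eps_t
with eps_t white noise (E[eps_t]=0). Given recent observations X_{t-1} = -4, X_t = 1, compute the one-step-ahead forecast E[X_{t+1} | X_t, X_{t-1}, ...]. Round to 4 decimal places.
E[X_{t+1} \mid \mathcal F_t] = 1.6660

For an AR(p) model X_t = c + sum_i phi_i X_{t-i} + eps_t, the
one-step-ahead conditional mean is
  E[X_{t+1} | X_t, ...] = c + sum_i phi_i X_{t+1-i}.
Substitute known values:
  E[X_{t+1} | ...] = (0.578) * (1) + (-0.272) * (-4)
                   = 1.6660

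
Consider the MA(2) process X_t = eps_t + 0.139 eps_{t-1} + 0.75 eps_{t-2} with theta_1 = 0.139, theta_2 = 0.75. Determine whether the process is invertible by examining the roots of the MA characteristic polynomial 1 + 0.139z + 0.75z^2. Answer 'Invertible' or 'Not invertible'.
\text{Invertible}

The MA(q) characteristic polynomial is P(z) = 1 + 0.139z + 0.75z^2.
Invertibility requires all roots to lie outside the unit circle, i.e. |z| > 1 for every root.
Set 1 + (0.139) z + (0.75) z^2 = 0, i.e. a z^2 + b z + c = 0 with a = 0.75, b = 0.139, c = 1.
Discriminant D = b^2 - 4ac = (0.139)^2 - 4*(0.75)*1 = 0.019321 - (3) = -2.980679.
D < 0, so the roots are the complex-conjugate pair z = (-b +/- i sqrt(-D)) / (2a) = -0.0927 +/- 1.151i.
For a conjugate pair |z|^2 = z * conj(z) = (product of roots) = c/a = 1/(0.75) = 1.333333, so |z| = sqrt(1.333333) = 1.1547 for both roots.
Moduli of all roots: 1.1547, 1.1547.
All moduli strictly greater than 1? Yes.
Verdict: Invertible.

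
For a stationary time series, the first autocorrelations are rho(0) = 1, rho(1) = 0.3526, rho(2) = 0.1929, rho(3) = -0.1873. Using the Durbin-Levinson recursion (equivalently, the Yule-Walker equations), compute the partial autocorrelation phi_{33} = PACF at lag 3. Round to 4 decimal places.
\phi_{33} = -0.3190

The PACF at lag k is phi_{kk}, the last component of the solution
to the Yule-Walker system G_k phi = r_k where
  (G_k)_{ij} = rho(|i - j|), (r_k)_i = rho(i), i,j = 1..k.
Equivalently, Durbin-Levinson gives phi_{kk} iteratively:
  phi_{11} = rho(1)
  phi_{kk} = [rho(k) - sum_{j=1..k-1} phi_{k-1,j} rho(k-j)]
            / [1 - sum_{j=1..k-1} phi_{k-1,j} rho(j)],
  phi_{k,j} = phi_{k-1,j} - phi_{kk} phi_{k-1,k-j},  j = 1..k-1.
Step k = 1:
  phi_11 = rho(1) = 0.3526.
Step k = 2:
  phi_22 = [rho(2) - phi_11 rho(1)] / [1 - phi_11 rho(1)] = [0.1929 - (0.3526)(0.3526)] / [1 - (0.3526)(0.3526)]
         = 0.06857324 / 0.87567324 = 0.078309.
  Update: phi_21 = phi_11 - phi_22 phi_11 = 0.3526 - (0.078309)(0.3526) = 0.324988.
Step k = 3:
  phi_33 = [rho(3) - phi_21 rho(2) - phi_22 rho(1)] / [1 - phi_21 rho(1) - phi_22 rho(2)]
    numerator   = -0.1873 - (0.324988)(0.1929) - (0.078309)(0.3526) = -0.27760203
    denominator = 1 - (0.324988)(0.3526) - (0.078309)(0.1929) = 0.87030333
  phi_33 = -0.27760203 / 0.87030333 = -0.319.
Therefore phi_{33} = -0.3190.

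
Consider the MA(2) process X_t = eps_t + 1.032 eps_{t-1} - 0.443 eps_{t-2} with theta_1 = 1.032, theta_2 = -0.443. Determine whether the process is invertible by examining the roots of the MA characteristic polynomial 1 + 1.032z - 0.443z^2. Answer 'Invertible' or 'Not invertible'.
\text{Not invertible}

The MA(q) characteristic polynomial is P(z) = 1 + 1.032z - 0.443z^2.
Invertibility requires all roots to lie outside the unit circle, i.e. |z| > 1 for every root.
Set 1 + (1.032) z + (-0.443) z^2 = 0, i.e. a z^2 + b z + c = 0 with a = -0.443, b = 1.032, c = 1.
Discriminant D = b^2 - 4ac = (1.032)^2 - 4*(-0.443)*1 = 1.065024 - (-1.772) = 2.837024.
D >= 0, so the roots are real: z = (-b +/- sqrt(D)) / (2a) = (-1.032 +/- 1.684347) / (-0.886).
  z_1 = (-1.032 + 1.684347) / (-0.886) = -0.7363,   |z_1| = 0.7363.
  z_2 = (-1.032 - 1.684347) / (-0.886) = 3.0659,   |z_2| = 3.0659.
Moduli of all roots: 0.7363, 3.0659.
All moduli strictly greater than 1? No.
Verdict: Not invertible.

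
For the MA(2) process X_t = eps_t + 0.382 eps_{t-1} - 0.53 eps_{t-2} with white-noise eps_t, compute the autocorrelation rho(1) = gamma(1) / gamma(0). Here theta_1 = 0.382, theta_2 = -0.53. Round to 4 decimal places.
\rho(1) = 0.1258

For an MA(q) process with theta_0 = 1, the autocovariance is
  gamma(k) = sigma^2 * sum_{i=0..q-k} theta_i * theta_{i+k},
and rho(k) = gamma(k) / gamma(0). Sigma^2 cancels.
  numerator   = (1)*(0.382) + (0.382)*(-0.53) = 0.17954.
  denominator = (1)^2 + (0.382)^2 + (-0.53)^2 = 1.426824.
  rho(1) = 0.17954 / 1.426824 = 0.1258.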